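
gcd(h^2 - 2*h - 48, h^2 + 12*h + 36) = h + 6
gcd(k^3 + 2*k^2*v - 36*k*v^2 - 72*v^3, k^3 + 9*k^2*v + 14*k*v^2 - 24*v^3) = k + 6*v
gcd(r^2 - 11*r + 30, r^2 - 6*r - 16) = 1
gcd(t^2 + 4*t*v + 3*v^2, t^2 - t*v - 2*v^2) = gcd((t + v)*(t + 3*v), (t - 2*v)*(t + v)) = t + v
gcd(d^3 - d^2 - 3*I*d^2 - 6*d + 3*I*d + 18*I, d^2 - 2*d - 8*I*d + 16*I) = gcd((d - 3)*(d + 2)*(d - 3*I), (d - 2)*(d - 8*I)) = 1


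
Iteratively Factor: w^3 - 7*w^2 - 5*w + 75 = (w - 5)*(w^2 - 2*w - 15) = (w - 5)^2*(w + 3)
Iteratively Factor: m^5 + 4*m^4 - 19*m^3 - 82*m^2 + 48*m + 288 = (m + 3)*(m^4 + m^3 - 22*m^2 - 16*m + 96) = (m + 3)^2*(m^3 - 2*m^2 - 16*m + 32) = (m + 3)^2*(m + 4)*(m^2 - 6*m + 8) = (m - 4)*(m + 3)^2*(m + 4)*(m - 2)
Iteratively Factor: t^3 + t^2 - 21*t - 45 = (t + 3)*(t^2 - 2*t - 15) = (t - 5)*(t + 3)*(t + 3)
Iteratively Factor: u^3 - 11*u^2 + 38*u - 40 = (u - 2)*(u^2 - 9*u + 20) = (u - 5)*(u - 2)*(u - 4)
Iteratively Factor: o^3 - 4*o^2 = (o)*(o^2 - 4*o) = o^2*(o - 4)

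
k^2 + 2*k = k*(k + 2)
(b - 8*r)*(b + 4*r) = b^2 - 4*b*r - 32*r^2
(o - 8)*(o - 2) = o^2 - 10*o + 16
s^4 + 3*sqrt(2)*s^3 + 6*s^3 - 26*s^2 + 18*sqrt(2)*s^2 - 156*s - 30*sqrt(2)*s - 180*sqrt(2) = (s + 6)*(s - 3*sqrt(2))*(s + sqrt(2))*(s + 5*sqrt(2))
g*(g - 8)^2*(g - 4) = g^4 - 20*g^3 + 128*g^2 - 256*g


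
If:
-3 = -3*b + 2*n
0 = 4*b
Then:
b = 0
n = -3/2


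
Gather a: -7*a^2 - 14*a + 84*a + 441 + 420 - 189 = -7*a^2 + 70*a + 672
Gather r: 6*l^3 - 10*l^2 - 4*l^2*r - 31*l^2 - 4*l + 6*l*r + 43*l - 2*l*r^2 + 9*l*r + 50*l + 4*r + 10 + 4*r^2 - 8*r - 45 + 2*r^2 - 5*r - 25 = 6*l^3 - 41*l^2 + 89*l + r^2*(6 - 2*l) + r*(-4*l^2 + 15*l - 9) - 60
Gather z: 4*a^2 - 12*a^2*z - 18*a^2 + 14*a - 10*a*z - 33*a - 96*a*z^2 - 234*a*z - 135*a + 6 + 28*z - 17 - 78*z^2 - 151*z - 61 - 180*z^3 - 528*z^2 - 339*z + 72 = -14*a^2 - 154*a - 180*z^3 + z^2*(-96*a - 606) + z*(-12*a^2 - 244*a - 462)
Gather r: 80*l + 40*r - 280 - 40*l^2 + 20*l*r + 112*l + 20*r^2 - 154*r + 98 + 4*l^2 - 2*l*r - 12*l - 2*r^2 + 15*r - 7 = -36*l^2 + 180*l + 18*r^2 + r*(18*l - 99) - 189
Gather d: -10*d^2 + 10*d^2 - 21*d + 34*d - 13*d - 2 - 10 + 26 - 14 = 0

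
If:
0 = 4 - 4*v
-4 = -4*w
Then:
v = 1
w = 1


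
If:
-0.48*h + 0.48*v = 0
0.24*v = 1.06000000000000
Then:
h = 4.42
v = 4.42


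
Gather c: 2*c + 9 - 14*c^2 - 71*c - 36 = -14*c^2 - 69*c - 27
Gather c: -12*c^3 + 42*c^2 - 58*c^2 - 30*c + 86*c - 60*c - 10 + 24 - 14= -12*c^3 - 16*c^2 - 4*c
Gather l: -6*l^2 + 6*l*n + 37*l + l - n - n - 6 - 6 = -6*l^2 + l*(6*n + 38) - 2*n - 12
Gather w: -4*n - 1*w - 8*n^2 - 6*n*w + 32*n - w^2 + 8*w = -8*n^2 + 28*n - w^2 + w*(7 - 6*n)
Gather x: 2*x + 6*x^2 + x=6*x^2 + 3*x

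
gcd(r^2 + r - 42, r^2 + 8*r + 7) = r + 7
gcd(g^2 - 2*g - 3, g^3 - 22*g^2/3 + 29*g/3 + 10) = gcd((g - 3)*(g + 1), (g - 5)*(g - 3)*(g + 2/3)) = g - 3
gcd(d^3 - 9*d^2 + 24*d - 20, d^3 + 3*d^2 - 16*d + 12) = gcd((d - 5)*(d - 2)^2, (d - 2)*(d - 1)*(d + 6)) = d - 2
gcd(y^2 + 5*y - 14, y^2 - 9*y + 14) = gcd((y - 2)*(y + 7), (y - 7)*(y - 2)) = y - 2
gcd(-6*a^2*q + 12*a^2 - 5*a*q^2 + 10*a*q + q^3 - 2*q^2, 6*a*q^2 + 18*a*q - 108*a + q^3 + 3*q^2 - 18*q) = 1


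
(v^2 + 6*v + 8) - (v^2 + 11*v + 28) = -5*v - 20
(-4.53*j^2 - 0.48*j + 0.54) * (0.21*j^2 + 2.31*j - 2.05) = -0.9513*j^4 - 10.5651*j^3 + 8.2911*j^2 + 2.2314*j - 1.107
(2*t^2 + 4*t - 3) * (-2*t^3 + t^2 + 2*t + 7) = -4*t^5 - 6*t^4 + 14*t^3 + 19*t^2 + 22*t - 21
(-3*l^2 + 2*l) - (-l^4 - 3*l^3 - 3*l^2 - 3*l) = l^4 + 3*l^3 + 5*l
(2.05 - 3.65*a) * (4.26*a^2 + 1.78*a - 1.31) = -15.549*a^3 + 2.236*a^2 + 8.4305*a - 2.6855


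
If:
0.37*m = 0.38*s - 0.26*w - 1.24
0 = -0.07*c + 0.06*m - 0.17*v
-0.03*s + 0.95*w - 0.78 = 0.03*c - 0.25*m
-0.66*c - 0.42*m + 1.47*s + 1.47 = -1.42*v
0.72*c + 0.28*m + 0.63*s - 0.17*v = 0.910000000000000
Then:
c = 1.73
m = -4.02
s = 0.68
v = -2.13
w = 1.96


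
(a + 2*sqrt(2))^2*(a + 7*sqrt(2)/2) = a^3 + 15*sqrt(2)*a^2/2 + 36*a + 28*sqrt(2)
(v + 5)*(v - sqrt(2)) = v^2 - sqrt(2)*v + 5*v - 5*sqrt(2)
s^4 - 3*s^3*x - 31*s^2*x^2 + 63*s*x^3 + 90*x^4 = (s - 6*x)*(s - 3*x)*(s + x)*(s + 5*x)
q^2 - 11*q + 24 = (q - 8)*(q - 3)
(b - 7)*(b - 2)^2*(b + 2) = b^4 - 9*b^3 + 10*b^2 + 36*b - 56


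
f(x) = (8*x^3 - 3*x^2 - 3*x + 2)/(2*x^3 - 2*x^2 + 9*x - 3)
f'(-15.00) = -0.02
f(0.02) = -0.69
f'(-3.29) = -0.51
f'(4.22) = 0.29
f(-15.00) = 3.77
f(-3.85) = 2.69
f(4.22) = 3.59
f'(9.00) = 0.02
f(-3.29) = 2.43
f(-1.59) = 1.08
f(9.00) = 4.05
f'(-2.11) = -0.91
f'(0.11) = -1.78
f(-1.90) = 1.41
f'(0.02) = -1.07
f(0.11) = -0.81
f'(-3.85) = -0.39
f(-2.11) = 1.61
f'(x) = (-6*x^2 + 4*x - 9)*(8*x^3 - 3*x^2 - 3*x + 2)/(2*x^3 - 2*x^2 + 9*x - 3)^2 + (24*x^2 - 6*x - 3)/(2*x^3 - 2*x^2 + 9*x - 3)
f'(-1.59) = -1.12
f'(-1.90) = -1.00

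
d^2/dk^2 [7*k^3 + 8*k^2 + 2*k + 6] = 42*k + 16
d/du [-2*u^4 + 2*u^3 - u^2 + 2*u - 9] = -8*u^3 + 6*u^2 - 2*u + 2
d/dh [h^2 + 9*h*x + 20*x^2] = 2*h + 9*x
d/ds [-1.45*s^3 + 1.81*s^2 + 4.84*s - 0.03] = -4.35*s^2 + 3.62*s + 4.84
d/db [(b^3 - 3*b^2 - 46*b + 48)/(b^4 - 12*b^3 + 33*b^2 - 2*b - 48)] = (-b^4 - 10*b^3 + 39*b^2 - 36*b + 36)/(b^6 - 8*b^5 + 18*b^4 + 4*b^3 - 47*b^2 + 12*b + 36)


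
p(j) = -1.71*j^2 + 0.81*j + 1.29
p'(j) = 0.81 - 3.42*j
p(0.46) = 1.30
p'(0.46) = -0.76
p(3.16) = -13.23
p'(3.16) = -10.00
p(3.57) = -17.61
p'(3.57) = -11.40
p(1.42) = -1.01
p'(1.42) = -4.05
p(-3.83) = -26.90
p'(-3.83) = 13.91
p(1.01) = 0.36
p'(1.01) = -2.64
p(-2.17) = -8.52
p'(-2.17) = 8.23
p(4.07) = -23.74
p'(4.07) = -13.11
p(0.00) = 1.29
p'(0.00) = 0.81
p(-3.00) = -16.53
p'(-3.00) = 11.07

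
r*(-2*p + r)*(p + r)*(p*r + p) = -2*p^3*r^2 - 2*p^3*r - p^2*r^3 - p^2*r^2 + p*r^4 + p*r^3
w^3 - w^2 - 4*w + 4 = (w - 2)*(w - 1)*(w + 2)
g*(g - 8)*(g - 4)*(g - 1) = g^4 - 13*g^3 + 44*g^2 - 32*g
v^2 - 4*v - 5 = (v - 5)*(v + 1)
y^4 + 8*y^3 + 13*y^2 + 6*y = y*(y + 1)^2*(y + 6)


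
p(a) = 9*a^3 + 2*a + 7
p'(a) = 27*a^2 + 2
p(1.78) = 61.32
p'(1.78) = 87.55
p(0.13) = 7.28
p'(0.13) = 2.46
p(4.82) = 1024.46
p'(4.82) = 629.27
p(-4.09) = -616.94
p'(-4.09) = 453.66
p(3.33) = 345.99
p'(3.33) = 301.40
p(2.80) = 210.17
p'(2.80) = 213.68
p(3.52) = 406.57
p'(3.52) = 336.54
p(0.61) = 10.26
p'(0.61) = 12.05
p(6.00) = 1963.00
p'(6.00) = 974.00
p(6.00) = 1963.00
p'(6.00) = 974.00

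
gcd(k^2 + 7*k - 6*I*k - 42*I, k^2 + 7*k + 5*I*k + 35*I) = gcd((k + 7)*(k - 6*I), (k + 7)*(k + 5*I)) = k + 7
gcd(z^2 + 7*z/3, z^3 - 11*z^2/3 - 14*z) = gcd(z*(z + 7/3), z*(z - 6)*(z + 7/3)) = z^2 + 7*z/3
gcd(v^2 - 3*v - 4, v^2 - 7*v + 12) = v - 4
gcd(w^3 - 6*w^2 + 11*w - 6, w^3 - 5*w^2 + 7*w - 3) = w^2 - 4*w + 3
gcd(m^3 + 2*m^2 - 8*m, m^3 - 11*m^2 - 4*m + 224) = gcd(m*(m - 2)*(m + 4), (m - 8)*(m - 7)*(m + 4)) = m + 4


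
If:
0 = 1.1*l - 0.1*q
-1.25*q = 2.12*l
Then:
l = 0.00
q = 0.00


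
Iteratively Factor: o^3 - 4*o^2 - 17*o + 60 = (o - 5)*(o^2 + o - 12) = (o - 5)*(o + 4)*(o - 3)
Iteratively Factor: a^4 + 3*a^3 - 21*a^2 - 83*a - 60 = (a + 1)*(a^3 + 2*a^2 - 23*a - 60) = (a + 1)*(a + 3)*(a^2 - a - 20) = (a - 5)*(a + 1)*(a + 3)*(a + 4)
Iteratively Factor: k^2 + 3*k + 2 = (k + 2)*(k + 1)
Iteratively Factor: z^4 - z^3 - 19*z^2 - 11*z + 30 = (z - 5)*(z^3 + 4*z^2 + z - 6) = (z - 5)*(z + 2)*(z^2 + 2*z - 3) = (z - 5)*(z - 1)*(z + 2)*(z + 3)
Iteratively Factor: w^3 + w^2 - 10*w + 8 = (w - 2)*(w^2 + 3*w - 4) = (w - 2)*(w + 4)*(w - 1)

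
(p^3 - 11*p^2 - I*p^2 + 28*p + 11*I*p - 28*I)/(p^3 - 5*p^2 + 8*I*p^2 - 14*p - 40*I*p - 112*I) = (p^2 + p*(-4 - I) + 4*I)/(p^2 + p*(2 + 8*I) + 16*I)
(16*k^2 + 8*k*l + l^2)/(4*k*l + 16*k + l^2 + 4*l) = (4*k + l)/(l + 4)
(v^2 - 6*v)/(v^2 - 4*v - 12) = v/(v + 2)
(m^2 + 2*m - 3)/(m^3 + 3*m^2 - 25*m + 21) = (m + 3)/(m^2 + 4*m - 21)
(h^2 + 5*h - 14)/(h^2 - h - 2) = (h + 7)/(h + 1)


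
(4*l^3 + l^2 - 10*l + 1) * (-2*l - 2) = -8*l^4 - 10*l^3 + 18*l^2 + 18*l - 2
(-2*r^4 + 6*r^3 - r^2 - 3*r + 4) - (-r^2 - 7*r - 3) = -2*r^4 + 6*r^3 + 4*r + 7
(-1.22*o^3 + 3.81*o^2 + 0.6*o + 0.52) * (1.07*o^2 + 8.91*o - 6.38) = -1.3054*o^5 - 6.7935*o^4 + 42.3727*o^3 - 18.4054*o^2 + 0.805200000000001*o - 3.3176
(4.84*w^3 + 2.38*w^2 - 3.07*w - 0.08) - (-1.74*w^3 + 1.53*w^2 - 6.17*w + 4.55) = 6.58*w^3 + 0.85*w^2 + 3.1*w - 4.63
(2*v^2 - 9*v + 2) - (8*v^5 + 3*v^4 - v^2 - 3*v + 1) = -8*v^5 - 3*v^4 + 3*v^2 - 6*v + 1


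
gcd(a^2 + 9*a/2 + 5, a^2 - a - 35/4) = a + 5/2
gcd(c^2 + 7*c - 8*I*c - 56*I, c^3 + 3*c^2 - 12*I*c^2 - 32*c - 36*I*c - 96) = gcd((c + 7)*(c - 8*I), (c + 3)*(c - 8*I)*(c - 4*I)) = c - 8*I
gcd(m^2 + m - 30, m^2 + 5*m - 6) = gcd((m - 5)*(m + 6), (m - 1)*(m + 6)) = m + 6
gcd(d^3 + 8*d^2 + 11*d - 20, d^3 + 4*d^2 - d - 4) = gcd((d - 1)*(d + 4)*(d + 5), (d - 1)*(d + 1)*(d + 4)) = d^2 + 3*d - 4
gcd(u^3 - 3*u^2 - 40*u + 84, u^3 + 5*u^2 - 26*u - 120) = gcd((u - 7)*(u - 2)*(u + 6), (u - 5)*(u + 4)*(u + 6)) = u + 6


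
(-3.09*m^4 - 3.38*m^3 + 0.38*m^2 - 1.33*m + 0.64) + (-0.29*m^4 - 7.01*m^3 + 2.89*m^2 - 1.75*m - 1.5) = -3.38*m^4 - 10.39*m^3 + 3.27*m^2 - 3.08*m - 0.86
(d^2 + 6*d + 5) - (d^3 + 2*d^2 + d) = -d^3 - d^2 + 5*d + 5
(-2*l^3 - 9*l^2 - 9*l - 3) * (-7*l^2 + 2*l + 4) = 14*l^5 + 59*l^4 + 37*l^3 - 33*l^2 - 42*l - 12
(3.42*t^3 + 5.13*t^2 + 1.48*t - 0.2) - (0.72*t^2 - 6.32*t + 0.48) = 3.42*t^3 + 4.41*t^2 + 7.8*t - 0.68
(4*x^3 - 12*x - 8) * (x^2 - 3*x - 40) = 4*x^5 - 12*x^4 - 172*x^3 + 28*x^2 + 504*x + 320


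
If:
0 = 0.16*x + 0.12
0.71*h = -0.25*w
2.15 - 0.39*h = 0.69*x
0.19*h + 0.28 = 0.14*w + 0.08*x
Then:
No Solution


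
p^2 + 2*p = p*(p + 2)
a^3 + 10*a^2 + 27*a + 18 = (a + 1)*(a + 3)*(a + 6)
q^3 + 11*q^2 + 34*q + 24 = (q + 1)*(q + 4)*(q + 6)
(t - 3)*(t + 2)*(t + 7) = t^3 + 6*t^2 - 13*t - 42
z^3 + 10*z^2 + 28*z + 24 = (z + 2)^2*(z + 6)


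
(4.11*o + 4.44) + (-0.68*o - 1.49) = 3.43*o + 2.95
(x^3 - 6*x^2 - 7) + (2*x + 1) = x^3 - 6*x^2 + 2*x - 6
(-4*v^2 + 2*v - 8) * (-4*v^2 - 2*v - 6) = 16*v^4 + 52*v^2 + 4*v + 48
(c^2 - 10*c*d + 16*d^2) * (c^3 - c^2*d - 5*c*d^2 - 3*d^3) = c^5 - 11*c^4*d + 21*c^3*d^2 + 31*c^2*d^3 - 50*c*d^4 - 48*d^5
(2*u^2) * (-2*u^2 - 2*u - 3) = -4*u^4 - 4*u^3 - 6*u^2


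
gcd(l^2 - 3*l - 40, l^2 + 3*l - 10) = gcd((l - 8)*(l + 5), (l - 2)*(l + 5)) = l + 5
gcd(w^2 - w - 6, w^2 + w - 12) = w - 3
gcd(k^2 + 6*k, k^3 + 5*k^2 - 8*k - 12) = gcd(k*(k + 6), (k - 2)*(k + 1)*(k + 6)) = k + 6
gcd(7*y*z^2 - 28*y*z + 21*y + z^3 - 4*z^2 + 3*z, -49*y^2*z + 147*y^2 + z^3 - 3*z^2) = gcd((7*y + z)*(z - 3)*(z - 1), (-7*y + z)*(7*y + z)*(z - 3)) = 7*y*z - 21*y + z^2 - 3*z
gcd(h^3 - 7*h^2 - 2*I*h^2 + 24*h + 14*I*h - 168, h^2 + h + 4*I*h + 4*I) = h + 4*I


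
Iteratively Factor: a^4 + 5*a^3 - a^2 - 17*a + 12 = (a + 3)*(a^3 + 2*a^2 - 7*a + 4) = (a + 3)*(a + 4)*(a^2 - 2*a + 1) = (a - 1)*(a + 3)*(a + 4)*(a - 1)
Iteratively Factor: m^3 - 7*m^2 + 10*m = (m)*(m^2 - 7*m + 10) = m*(m - 5)*(m - 2)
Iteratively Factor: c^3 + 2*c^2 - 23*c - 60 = (c + 4)*(c^2 - 2*c - 15) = (c - 5)*(c + 4)*(c + 3)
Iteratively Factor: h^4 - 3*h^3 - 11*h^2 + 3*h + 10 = (h + 2)*(h^3 - 5*h^2 - h + 5) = (h + 1)*(h + 2)*(h^2 - 6*h + 5) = (h - 1)*(h + 1)*(h + 2)*(h - 5)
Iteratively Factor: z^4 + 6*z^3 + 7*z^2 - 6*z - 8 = (z - 1)*(z^3 + 7*z^2 + 14*z + 8) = (z - 1)*(z + 1)*(z^2 + 6*z + 8) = (z - 1)*(z + 1)*(z + 4)*(z + 2)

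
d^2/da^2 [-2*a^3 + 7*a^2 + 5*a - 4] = 14 - 12*a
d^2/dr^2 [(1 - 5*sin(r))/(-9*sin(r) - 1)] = 14*(9*sin(r)^2 - sin(r) - 18)/(9*sin(r) + 1)^3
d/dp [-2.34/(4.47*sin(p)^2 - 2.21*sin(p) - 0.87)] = (20.9196*sin(p) - 5.1714)*cos(p)/(-4.47*sin(p)^2 + 2.21*sin(p) + 0.87)^2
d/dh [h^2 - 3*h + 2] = 2*h - 3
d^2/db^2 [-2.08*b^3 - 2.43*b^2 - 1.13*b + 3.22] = -12.48*b - 4.86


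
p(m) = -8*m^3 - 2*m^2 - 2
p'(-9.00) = -1908.00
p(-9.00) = 5668.00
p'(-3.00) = -204.00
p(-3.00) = 196.00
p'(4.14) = -427.91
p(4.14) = -603.94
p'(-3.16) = -227.01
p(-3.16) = 230.46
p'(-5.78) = -778.68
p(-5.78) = 1475.99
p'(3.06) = -236.97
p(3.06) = -249.95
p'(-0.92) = -16.63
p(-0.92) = 2.54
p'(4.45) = -493.06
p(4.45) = -746.57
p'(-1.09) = -24.15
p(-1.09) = 5.98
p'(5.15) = -657.14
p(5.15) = -1147.77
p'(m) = -24*m^2 - 4*m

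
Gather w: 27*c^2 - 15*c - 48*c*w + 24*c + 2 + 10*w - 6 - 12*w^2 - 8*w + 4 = 27*c^2 + 9*c - 12*w^2 + w*(2 - 48*c)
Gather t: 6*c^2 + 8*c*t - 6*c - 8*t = 6*c^2 - 6*c + t*(8*c - 8)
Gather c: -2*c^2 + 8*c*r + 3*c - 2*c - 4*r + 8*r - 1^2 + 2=-2*c^2 + c*(8*r + 1) + 4*r + 1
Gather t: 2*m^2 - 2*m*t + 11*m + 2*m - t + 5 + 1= 2*m^2 + 13*m + t*(-2*m - 1) + 6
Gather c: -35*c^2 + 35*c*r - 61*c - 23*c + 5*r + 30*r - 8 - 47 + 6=-35*c^2 + c*(35*r - 84) + 35*r - 49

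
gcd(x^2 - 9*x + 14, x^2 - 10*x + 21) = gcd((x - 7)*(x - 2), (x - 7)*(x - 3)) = x - 7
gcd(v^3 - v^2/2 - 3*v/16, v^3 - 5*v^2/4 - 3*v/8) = v^2 + v/4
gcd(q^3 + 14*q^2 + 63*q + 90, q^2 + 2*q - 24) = q + 6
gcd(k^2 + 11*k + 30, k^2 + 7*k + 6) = k + 6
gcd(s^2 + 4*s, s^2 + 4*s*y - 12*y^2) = 1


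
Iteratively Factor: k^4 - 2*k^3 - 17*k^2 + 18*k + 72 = (k + 3)*(k^3 - 5*k^2 - 2*k + 24) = (k + 2)*(k + 3)*(k^2 - 7*k + 12) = (k - 4)*(k + 2)*(k + 3)*(k - 3)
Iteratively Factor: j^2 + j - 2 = (j + 2)*(j - 1)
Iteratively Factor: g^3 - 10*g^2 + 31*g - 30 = (g - 2)*(g^2 - 8*g + 15) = (g - 3)*(g - 2)*(g - 5)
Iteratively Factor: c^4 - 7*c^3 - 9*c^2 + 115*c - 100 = (c - 5)*(c^3 - 2*c^2 - 19*c + 20) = (c - 5)^2*(c^2 + 3*c - 4) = (c - 5)^2*(c - 1)*(c + 4)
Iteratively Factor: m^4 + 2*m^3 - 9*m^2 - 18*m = (m + 2)*(m^3 - 9*m) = (m + 2)*(m + 3)*(m^2 - 3*m) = (m - 3)*(m + 2)*(m + 3)*(m)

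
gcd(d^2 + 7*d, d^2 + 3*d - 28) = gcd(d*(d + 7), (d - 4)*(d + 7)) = d + 7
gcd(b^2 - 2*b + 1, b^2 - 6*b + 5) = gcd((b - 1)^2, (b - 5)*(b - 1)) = b - 1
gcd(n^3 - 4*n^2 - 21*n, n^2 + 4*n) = n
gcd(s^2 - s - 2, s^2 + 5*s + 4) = s + 1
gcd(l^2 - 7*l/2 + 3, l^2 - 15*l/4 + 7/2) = l - 2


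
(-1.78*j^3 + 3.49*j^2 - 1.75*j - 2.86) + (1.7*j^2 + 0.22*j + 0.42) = -1.78*j^3 + 5.19*j^2 - 1.53*j - 2.44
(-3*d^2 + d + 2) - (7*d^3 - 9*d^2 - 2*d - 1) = -7*d^3 + 6*d^2 + 3*d + 3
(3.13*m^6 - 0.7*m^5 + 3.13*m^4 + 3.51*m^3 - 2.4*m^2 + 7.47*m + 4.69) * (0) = 0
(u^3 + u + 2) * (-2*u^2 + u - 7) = -2*u^5 + u^4 - 9*u^3 - 3*u^2 - 5*u - 14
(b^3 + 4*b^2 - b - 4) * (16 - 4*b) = -4*b^4 + 68*b^2 - 64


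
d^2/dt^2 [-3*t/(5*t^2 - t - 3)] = 6*(t*(10*t - 1)^2 + (15*t - 1)*(-5*t^2 + t + 3))/(-5*t^2 + t + 3)^3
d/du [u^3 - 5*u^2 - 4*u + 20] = 3*u^2 - 10*u - 4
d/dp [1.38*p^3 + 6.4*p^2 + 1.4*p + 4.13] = 4.14*p^2 + 12.8*p + 1.4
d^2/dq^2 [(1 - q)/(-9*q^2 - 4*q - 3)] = 2*((5 - 27*q)*(9*q^2 + 4*q + 3) + 4*(q - 1)*(9*q + 2)^2)/(9*q^2 + 4*q + 3)^3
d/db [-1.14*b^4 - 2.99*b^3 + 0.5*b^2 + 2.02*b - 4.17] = -4.56*b^3 - 8.97*b^2 + 1.0*b + 2.02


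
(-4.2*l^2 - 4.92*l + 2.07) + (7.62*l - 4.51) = -4.2*l^2 + 2.7*l - 2.44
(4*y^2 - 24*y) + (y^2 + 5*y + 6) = 5*y^2 - 19*y + 6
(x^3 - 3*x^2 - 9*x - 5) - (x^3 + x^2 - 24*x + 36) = -4*x^2 + 15*x - 41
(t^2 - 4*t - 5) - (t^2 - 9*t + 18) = 5*t - 23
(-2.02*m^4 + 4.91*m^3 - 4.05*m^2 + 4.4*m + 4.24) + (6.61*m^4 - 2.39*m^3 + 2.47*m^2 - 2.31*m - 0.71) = 4.59*m^4 + 2.52*m^3 - 1.58*m^2 + 2.09*m + 3.53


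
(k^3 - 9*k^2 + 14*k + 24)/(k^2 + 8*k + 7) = (k^2 - 10*k + 24)/(k + 7)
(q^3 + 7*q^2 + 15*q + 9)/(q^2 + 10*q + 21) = (q^2 + 4*q + 3)/(q + 7)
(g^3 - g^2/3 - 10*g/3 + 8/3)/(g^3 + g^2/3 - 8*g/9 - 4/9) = 3*(3*g^2 + 2*g - 8)/(9*g^2 + 12*g + 4)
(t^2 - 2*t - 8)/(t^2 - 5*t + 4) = (t + 2)/(t - 1)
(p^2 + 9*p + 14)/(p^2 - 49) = (p + 2)/(p - 7)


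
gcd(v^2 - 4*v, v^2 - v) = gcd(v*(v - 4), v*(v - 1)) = v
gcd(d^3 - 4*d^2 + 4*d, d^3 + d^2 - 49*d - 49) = 1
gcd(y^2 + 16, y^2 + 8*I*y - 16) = y + 4*I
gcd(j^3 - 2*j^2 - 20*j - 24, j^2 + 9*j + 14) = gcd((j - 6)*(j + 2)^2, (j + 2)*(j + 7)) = j + 2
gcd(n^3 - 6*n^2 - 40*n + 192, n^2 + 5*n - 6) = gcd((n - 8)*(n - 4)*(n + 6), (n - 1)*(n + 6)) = n + 6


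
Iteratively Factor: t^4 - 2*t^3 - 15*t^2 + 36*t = (t - 3)*(t^3 + t^2 - 12*t) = (t - 3)^2*(t^2 + 4*t) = t*(t - 3)^2*(t + 4)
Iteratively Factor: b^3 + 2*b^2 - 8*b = (b)*(b^2 + 2*b - 8) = b*(b - 2)*(b + 4)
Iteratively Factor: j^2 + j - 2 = (j + 2)*(j - 1)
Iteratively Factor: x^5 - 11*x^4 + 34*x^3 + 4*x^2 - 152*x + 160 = (x - 2)*(x^4 - 9*x^3 + 16*x^2 + 36*x - 80) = (x - 5)*(x - 2)*(x^3 - 4*x^2 - 4*x + 16) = (x - 5)*(x - 4)*(x - 2)*(x^2 - 4) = (x - 5)*(x - 4)*(x - 2)^2*(x + 2)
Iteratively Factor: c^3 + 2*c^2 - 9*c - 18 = (c + 3)*(c^2 - c - 6) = (c + 2)*(c + 3)*(c - 3)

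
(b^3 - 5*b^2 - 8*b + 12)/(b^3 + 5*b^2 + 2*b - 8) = (b - 6)/(b + 4)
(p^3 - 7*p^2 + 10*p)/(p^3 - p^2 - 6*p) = (-p^2 + 7*p - 10)/(-p^2 + p + 6)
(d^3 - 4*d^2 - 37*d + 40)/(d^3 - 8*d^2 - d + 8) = (d + 5)/(d + 1)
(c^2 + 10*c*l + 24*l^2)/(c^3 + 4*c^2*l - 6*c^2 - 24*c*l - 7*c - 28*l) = (c + 6*l)/(c^2 - 6*c - 7)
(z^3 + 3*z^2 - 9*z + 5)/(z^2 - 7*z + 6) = (z^2 + 4*z - 5)/(z - 6)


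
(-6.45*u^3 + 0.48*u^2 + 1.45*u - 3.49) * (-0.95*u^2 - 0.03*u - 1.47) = 6.1275*u^5 - 0.2625*u^4 + 8.0896*u^3 + 2.5664*u^2 - 2.0268*u + 5.1303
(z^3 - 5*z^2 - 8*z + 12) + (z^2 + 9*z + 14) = z^3 - 4*z^2 + z + 26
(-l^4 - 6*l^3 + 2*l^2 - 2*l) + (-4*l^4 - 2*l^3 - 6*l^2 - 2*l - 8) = -5*l^4 - 8*l^3 - 4*l^2 - 4*l - 8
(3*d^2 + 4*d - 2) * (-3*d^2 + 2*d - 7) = -9*d^4 - 6*d^3 - 7*d^2 - 32*d + 14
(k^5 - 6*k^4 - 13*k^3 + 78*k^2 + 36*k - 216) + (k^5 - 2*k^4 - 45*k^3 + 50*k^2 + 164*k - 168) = 2*k^5 - 8*k^4 - 58*k^3 + 128*k^2 + 200*k - 384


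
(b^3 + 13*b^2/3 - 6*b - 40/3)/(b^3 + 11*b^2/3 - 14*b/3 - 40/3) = (3*b^2 + 19*b + 20)/(3*b^2 + 17*b + 20)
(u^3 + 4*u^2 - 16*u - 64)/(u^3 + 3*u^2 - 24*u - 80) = (u - 4)/(u - 5)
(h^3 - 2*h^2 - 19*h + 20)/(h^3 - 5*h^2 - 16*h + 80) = (h - 1)/(h - 4)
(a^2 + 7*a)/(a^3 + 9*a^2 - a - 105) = a/(a^2 + 2*a - 15)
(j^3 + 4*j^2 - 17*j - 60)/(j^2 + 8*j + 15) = j - 4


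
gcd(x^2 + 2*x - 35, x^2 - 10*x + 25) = x - 5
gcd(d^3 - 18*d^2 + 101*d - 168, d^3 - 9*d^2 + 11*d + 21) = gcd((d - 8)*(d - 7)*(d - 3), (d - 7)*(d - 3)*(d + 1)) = d^2 - 10*d + 21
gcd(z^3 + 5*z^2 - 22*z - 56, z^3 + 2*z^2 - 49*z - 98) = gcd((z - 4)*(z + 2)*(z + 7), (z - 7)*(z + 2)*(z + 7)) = z^2 + 9*z + 14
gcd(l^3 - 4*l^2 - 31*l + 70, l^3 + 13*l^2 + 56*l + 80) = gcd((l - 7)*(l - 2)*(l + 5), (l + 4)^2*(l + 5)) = l + 5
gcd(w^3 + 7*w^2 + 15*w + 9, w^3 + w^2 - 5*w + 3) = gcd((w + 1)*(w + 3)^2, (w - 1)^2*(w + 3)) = w + 3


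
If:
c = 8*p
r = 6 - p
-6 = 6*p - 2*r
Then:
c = 6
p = 3/4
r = 21/4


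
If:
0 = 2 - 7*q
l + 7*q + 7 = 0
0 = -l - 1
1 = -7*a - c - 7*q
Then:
No Solution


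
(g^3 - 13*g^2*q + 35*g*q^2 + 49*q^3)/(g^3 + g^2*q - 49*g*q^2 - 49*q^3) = (g - 7*q)/(g + 7*q)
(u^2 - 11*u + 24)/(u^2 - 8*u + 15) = (u - 8)/(u - 5)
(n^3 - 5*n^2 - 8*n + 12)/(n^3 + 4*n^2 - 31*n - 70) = (n^2 - 7*n + 6)/(n^2 + 2*n - 35)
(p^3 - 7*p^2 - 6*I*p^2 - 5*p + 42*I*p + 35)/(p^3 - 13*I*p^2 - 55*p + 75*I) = (p^2 - p*(7 + I) + 7*I)/(p^2 - 8*I*p - 15)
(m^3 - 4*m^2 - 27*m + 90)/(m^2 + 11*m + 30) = (m^2 - 9*m + 18)/(m + 6)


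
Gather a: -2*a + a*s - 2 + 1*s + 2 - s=a*(s - 2)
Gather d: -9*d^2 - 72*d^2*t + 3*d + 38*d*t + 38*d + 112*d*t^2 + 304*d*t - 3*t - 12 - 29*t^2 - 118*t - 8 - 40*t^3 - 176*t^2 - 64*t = d^2*(-72*t - 9) + d*(112*t^2 + 342*t + 41) - 40*t^3 - 205*t^2 - 185*t - 20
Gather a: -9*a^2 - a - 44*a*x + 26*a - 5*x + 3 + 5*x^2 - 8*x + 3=-9*a^2 + a*(25 - 44*x) + 5*x^2 - 13*x + 6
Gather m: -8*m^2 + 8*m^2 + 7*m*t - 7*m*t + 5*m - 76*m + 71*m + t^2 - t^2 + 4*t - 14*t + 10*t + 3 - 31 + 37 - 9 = 0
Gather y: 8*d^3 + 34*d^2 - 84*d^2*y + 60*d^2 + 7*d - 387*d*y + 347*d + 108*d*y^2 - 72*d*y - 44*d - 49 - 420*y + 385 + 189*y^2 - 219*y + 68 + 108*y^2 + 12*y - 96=8*d^3 + 94*d^2 + 310*d + y^2*(108*d + 297) + y*(-84*d^2 - 459*d - 627) + 308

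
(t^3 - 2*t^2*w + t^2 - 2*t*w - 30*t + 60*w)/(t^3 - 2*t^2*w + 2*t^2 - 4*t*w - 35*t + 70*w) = (t + 6)/(t + 7)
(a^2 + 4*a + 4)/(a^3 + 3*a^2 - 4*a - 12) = (a + 2)/(a^2 + a - 6)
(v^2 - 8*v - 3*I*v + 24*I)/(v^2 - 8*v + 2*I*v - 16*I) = (v - 3*I)/(v + 2*I)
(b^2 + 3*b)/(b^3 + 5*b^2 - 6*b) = (b + 3)/(b^2 + 5*b - 6)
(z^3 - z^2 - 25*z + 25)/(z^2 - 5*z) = z + 4 - 5/z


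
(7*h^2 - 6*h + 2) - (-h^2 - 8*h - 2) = 8*h^2 + 2*h + 4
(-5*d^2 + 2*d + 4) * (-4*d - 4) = 20*d^3 + 12*d^2 - 24*d - 16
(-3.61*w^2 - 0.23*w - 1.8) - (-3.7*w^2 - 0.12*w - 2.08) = 0.0900000000000003*w^2 - 0.11*w + 0.28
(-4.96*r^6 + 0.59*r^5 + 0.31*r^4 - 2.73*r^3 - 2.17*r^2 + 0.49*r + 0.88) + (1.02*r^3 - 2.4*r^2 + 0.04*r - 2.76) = -4.96*r^6 + 0.59*r^5 + 0.31*r^4 - 1.71*r^3 - 4.57*r^2 + 0.53*r - 1.88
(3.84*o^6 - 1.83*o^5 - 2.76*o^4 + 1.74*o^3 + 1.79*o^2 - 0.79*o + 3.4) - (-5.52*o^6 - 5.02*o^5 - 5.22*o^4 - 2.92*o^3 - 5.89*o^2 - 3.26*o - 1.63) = 9.36*o^6 + 3.19*o^5 + 2.46*o^4 + 4.66*o^3 + 7.68*o^2 + 2.47*o + 5.03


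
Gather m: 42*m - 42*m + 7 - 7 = 0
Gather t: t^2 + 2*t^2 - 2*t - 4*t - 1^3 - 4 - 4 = 3*t^2 - 6*t - 9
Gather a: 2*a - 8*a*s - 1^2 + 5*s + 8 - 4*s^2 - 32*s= a*(2 - 8*s) - 4*s^2 - 27*s + 7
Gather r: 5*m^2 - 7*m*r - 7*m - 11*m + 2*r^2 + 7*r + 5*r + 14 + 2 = 5*m^2 - 18*m + 2*r^2 + r*(12 - 7*m) + 16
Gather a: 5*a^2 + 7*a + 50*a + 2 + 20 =5*a^2 + 57*a + 22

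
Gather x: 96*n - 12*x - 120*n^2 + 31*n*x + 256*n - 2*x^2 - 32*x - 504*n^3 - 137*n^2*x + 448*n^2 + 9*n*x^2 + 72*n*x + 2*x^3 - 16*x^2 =-504*n^3 + 328*n^2 + 352*n + 2*x^3 + x^2*(9*n - 18) + x*(-137*n^2 + 103*n - 44)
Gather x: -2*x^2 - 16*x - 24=-2*x^2 - 16*x - 24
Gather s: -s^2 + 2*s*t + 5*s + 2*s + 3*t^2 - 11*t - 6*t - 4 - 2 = -s^2 + s*(2*t + 7) + 3*t^2 - 17*t - 6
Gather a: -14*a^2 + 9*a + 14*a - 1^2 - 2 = -14*a^2 + 23*a - 3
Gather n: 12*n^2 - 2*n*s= 12*n^2 - 2*n*s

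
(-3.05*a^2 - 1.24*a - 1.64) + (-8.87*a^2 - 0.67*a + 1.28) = -11.92*a^2 - 1.91*a - 0.36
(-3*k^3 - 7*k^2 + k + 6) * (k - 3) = -3*k^4 + 2*k^3 + 22*k^2 + 3*k - 18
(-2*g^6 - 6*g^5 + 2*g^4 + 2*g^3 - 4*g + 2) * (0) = 0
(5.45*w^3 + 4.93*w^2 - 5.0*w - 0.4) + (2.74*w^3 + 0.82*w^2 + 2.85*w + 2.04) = 8.19*w^3 + 5.75*w^2 - 2.15*w + 1.64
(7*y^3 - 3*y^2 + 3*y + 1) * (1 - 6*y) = -42*y^4 + 25*y^3 - 21*y^2 - 3*y + 1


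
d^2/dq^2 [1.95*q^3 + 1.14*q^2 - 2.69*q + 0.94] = 11.7*q + 2.28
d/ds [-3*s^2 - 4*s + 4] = -6*s - 4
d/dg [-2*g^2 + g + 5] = 1 - 4*g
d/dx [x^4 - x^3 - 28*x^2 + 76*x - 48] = 4*x^3 - 3*x^2 - 56*x + 76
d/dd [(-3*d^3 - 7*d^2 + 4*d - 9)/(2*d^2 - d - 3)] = (-6*d^4 + 6*d^3 + 26*d^2 + 78*d - 21)/(4*d^4 - 4*d^3 - 11*d^2 + 6*d + 9)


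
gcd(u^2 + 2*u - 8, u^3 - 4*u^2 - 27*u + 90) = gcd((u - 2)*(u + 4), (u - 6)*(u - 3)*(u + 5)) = 1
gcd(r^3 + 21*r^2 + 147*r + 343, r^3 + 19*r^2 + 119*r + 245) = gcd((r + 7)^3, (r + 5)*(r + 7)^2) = r^2 + 14*r + 49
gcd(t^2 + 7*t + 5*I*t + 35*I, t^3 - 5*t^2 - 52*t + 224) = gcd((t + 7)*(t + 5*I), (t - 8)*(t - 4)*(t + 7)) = t + 7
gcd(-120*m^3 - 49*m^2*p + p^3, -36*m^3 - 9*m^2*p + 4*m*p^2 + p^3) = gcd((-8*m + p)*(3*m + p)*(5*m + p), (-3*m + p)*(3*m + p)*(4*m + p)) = 3*m + p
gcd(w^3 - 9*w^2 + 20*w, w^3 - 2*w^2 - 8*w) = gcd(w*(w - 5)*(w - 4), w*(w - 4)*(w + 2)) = w^2 - 4*w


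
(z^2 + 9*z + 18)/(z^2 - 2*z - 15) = (z + 6)/(z - 5)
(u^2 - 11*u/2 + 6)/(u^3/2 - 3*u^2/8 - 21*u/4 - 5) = 4*(2*u - 3)/(4*u^2 + 13*u + 10)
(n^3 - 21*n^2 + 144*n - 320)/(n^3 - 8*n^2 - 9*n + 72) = (n^2 - 13*n + 40)/(n^2 - 9)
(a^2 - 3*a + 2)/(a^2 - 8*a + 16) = (a^2 - 3*a + 2)/(a^2 - 8*a + 16)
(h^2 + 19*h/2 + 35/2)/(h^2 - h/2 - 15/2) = (h + 7)/(h - 3)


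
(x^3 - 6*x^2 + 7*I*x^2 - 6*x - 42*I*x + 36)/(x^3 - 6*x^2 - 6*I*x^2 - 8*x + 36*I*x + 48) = (x^2 + 7*I*x - 6)/(x^2 - 6*I*x - 8)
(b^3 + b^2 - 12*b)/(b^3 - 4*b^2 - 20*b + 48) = b*(b - 3)/(b^2 - 8*b + 12)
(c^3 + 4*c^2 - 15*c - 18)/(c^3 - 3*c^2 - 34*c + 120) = (c^2 - 2*c - 3)/(c^2 - 9*c + 20)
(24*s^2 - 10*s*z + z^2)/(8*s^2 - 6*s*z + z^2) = (-6*s + z)/(-2*s + z)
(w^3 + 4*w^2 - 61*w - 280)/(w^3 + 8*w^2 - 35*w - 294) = (w^2 - 3*w - 40)/(w^2 + w - 42)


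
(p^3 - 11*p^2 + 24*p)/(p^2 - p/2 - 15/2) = 2*p*(p - 8)/(2*p + 5)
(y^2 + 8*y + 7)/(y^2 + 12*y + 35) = (y + 1)/(y + 5)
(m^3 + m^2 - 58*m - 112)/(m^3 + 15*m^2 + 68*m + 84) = (m - 8)/(m + 6)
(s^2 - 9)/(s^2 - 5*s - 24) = (s - 3)/(s - 8)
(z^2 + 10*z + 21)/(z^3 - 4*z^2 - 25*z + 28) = (z^2 + 10*z + 21)/(z^3 - 4*z^2 - 25*z + 28)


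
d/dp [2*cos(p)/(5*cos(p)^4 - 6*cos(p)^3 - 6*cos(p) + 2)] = 2*(15*(1 - cos(2*p))^2/4 - 9*cos(p) + 15*cos(2*p) - 3*cos(3*p) - 2)*sin(p)/(5*cos(p)^4 - 6*cos(p)^3 - 6*cos(p) + 2)^2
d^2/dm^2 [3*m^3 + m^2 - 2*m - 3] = 18*m + 2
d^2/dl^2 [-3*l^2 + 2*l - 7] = -6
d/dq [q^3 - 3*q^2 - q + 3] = 3*q^2 - 6*q - 1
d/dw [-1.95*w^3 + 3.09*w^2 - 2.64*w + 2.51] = -5.85*w^2 + 6.18*w - 2.64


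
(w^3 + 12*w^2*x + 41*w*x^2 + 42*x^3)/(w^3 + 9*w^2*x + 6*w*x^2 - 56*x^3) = (-w^2 - 5*w*x - 6*x^2)/(-w^2 - 2*w*x + 8*x^2)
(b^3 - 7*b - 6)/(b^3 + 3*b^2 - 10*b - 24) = (b + 1)/(b + 4)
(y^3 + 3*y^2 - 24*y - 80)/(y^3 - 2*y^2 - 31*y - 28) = (y^2 - y - 20)/(y^2 - 6*y - 7)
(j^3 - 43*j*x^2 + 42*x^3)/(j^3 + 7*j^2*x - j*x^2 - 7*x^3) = (j - 6*x)/(j + x)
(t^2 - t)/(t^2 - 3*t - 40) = t*(1 - t)/(-t^2 + 3*t + 40)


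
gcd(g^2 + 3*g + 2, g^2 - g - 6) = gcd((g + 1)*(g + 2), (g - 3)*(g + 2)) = g + 2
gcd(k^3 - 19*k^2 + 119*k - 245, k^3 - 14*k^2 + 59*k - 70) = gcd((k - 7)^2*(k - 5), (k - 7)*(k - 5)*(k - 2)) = k^2 - 12*k + 35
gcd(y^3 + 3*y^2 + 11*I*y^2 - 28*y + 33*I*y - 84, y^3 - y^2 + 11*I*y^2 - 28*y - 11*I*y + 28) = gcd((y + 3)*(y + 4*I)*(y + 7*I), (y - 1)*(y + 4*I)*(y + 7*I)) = y^2 + 11*I*y - 28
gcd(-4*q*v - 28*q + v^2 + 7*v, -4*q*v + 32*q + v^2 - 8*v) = 4*q - v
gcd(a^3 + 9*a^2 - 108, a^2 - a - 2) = 1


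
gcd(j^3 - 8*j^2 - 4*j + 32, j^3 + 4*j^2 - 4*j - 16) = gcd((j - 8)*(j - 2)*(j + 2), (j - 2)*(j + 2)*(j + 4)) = j^2 - 4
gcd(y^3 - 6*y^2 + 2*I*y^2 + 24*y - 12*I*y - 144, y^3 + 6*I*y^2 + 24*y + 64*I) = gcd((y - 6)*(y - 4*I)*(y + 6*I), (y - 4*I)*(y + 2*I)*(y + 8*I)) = y - 4*I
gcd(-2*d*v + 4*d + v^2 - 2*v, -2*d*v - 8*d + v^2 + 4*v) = -2*d + v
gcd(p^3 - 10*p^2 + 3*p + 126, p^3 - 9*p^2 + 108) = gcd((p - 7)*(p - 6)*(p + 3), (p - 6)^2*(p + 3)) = p^2 - 3*p - 18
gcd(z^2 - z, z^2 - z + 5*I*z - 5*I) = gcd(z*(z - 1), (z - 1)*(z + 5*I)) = z - 1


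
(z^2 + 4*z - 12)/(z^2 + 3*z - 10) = (z + 6)/(z + 5)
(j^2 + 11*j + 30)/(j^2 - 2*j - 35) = (j + 6)/(j - 7)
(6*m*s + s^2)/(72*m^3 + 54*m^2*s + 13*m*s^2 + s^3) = s/(12*m^2 + 7*m*s + s^2)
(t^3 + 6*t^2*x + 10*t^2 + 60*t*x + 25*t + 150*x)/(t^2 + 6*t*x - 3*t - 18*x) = (t^2 + 10*t + 25)/(t - 3)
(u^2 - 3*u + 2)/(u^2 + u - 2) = (u - 2)/(u + 2)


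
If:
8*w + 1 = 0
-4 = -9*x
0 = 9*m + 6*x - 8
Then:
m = 16/27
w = -1/8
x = 4/9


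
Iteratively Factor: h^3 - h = (h + 1)*(h^2 - h) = (h - 1)*(h + 1)*(h)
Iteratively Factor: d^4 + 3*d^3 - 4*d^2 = (d + 4)*(d^3 - d^2) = d*(d + 4)*(d^2 - d) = d*(d - 1)*(d + 4)*(d)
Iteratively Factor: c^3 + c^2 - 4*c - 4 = (c + 2)*(c^2 - c - 2) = (c + 1)*(c + 2)*(c - 2)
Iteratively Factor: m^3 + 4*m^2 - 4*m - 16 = (m + 4)*(m^2 - 4) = (m - 2)*(m + 4)*(m + 2)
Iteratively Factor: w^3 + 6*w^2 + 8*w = (w + 2)*(w^2 + 4*w) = w*(w + 2)*(w + 4)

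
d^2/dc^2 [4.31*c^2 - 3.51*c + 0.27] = 8.62000000000000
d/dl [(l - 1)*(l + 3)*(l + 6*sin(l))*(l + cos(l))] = -(l - 1)*(l + 3)*(l + 6*sin(l))*(sin(l) - 1) + (l - 1)*(l + 3)*(l + cos(l))*(6*cos(l) + 1) + (l - 1)*(l + 6*sin(l))*(l + cos(l)) + (l + 3)*(l + 6*sin(l))*(l + cos(l))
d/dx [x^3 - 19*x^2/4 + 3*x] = 3*x^2 - 19*x/2 + 3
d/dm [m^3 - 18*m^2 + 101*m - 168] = 3*m^2 - 36*m + 101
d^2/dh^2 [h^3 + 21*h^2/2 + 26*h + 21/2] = 6*h + 21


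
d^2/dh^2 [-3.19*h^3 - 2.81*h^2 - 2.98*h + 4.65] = -19.14*h - 5.62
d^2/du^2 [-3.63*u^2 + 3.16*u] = -7.26000000000000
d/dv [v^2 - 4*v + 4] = 2*v - 4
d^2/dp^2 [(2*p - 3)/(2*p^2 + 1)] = 4*(8*p^2*(2*p - 3) + 3*(1 - 2*p)*(2*p^2 + 1))/(2*p^2 + 1)^3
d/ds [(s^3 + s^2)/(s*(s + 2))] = (s^2 + 4*s + 2)/(s^2 + 4*s + 4)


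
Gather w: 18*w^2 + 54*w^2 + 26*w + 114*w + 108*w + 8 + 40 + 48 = 72*w^2 + 248*w + 96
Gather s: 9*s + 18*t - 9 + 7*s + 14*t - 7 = 16*s + 32*t - 16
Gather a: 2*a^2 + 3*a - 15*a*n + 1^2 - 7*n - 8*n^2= 2*a^2 + a*(3 - 15*n) - 8*n^2 - 7*n + 1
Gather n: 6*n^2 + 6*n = 6*n^2 + 6*n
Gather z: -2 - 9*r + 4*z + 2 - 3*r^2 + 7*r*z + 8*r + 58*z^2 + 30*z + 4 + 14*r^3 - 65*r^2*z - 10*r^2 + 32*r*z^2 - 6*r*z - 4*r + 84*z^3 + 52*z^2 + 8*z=14*r^3 - 13*r^2 - 5*r + 84*z^3 + z^2*(32*r + 110) + z*(-65*r^2 + r + 42) + 4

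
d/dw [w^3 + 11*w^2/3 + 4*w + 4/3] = 3*w^2 + 22*w/3 + 4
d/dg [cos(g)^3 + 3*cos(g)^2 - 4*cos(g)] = (-3*cos(g)^2 - 6*cos(g) + 4)*sin(g)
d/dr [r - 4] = 1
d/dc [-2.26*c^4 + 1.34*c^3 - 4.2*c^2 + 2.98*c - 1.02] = -9.04*c^3 + 4.02*c^2 - 8.4*c + 2.98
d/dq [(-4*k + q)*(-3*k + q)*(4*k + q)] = -16*k^2 - 6*k*q + 3*q^2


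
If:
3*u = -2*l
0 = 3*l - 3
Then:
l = 1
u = -2/3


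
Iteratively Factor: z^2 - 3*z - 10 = (z + 2)*(z - 5)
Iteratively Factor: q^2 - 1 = (q + 1)*(q - 1)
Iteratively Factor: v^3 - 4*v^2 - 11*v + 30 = (v + 3)*(v^2 - 7*v + 10) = (v - 2)*(v + 3)*(v - 5)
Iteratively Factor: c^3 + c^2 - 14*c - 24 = (c + 2)*(c^2 - c - 12) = (c + 2)*(c + 3)*(c - 4)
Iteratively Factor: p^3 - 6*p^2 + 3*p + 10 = (p - 2)*(p^2 - 4*p - 5) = (p - 2)*(p + 1)*(p - 5)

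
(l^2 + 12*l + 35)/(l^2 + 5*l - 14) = (l + 5)/(l - 2)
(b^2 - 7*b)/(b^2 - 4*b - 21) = b/(b + 3)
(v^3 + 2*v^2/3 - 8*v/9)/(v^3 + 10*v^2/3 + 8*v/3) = (v - 2/3)/(v + 2)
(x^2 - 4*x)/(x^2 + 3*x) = (x - 4)/(x + 3)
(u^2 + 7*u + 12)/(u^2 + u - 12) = (u + 3)/(u - 3)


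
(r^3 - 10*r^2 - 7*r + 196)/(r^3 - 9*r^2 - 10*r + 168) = (r - 7)/(r - 6)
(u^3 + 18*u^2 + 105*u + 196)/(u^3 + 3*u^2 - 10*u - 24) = (u^2 + 14*u + 49)/(u^2 - u - 6)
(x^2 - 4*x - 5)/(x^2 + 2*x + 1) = (x - 5)/(x + 1)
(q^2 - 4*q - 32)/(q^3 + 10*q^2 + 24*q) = (q - 8)/(q*(q + 6))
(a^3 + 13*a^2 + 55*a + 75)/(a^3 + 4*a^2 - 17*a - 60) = (a + 5)/(a - 4)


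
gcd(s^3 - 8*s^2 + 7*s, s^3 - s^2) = s^2 - s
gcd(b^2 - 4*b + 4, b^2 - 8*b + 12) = b - 2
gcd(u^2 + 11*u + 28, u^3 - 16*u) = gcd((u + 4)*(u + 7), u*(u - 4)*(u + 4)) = u + 4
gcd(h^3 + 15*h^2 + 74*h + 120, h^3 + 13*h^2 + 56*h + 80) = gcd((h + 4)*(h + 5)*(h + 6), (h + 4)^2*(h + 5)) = h^2 + 9*h + 20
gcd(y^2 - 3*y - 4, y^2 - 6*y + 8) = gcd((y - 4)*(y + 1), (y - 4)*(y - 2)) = y - 4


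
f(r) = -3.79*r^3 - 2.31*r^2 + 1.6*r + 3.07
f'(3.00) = -114.59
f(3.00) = -115.25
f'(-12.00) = -1580.24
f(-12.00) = 6200.35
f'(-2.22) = -44.18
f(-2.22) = 29.60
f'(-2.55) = -60.55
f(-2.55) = 46.81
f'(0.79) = -9.15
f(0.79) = 1.02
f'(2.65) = -90.49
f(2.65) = -79.44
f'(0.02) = 1.50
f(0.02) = 3.10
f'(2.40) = -74.98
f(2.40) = -58.79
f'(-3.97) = -159.26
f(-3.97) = 197.45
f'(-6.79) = -491.23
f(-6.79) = 1072.15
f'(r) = -11.37*r^2 - 4.62*r + 1.6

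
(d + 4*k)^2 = d^2 + 8*d*k + 16*k^2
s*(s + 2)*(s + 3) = s^3 + 5*s^2 + 6*s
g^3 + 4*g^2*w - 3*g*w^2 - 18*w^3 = (g - 2*w)*(g + 3*w)^2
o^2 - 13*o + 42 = (o - 7)*(o - 6)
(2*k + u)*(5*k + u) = 10*k^2 + 7*k*u + u^2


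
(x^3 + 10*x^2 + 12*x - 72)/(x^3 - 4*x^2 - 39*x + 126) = (x^2 + 4*x - 12)/(x^2 - 10*x + 21)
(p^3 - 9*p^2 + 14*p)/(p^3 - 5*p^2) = (p^2 - 9*p + 14)/(p*(p - 5))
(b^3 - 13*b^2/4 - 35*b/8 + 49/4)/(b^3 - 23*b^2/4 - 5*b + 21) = (b - 7/2)/(b - 6)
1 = 1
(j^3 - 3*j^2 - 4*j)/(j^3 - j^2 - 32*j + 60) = j*(j^2 - 3*j - 4)/(j^3 - j^2 - 32*j + 60)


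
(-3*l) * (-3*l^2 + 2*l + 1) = 9*l^3 - 6*l^2 - 3*l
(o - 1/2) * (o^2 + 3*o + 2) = o^3 + 5*o^2/2 + o/2 - 1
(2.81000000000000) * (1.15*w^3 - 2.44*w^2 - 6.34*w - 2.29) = 3.2315*w^3 - 6.8564*w^2 - 17.8154*w - 6.4349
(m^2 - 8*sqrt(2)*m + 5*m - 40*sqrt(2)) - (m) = m^2 - 8*sqrt(2)*m + 4*m - 40*sqrt(2)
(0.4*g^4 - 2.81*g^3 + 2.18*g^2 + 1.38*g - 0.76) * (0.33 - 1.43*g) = -0.572*g^5 + 4.1503*g^4 - 4.0447*g^3 - 1.254*g^2 + 1.5422*g - 0.2508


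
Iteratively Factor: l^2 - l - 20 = (l + 4)*(l - 5)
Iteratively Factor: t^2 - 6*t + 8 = (t - 4)*(t - 2)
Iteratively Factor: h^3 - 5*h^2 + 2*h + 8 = (h + 1)*(h^2 - 6*h + 8) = (h - 2)*(h + 1)*(h - 4)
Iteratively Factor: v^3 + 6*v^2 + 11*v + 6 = (v + 2)*(v^2 + 4*v + 3) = (v + 1)*(v + 2)*(v + 3)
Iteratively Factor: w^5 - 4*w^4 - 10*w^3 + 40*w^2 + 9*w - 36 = (w - 1)*(w^4 - 3*w^3 - 13*w^2 + 27*w + 36) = (w - 3)*(w - 1)*(w^3 - 13*w - 12) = (w - 4)*(w - 3)*(w - 1)*(w^2 + 4*w + 3) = (w - 4)*(w - 3)*(w - 1)*(w + 1)*(w + 3)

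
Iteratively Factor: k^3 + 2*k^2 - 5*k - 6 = (k - 2)*(k^2 + 4*k + 3) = (k - 2)*(k + 3)*(k + 1)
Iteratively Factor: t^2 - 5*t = (t)*(t - 5)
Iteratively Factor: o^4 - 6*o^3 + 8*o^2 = (o - 2)*(o^3 - 4*o^2) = o*(o - 2)*(o^2 - 4*o) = o*(o - 4)*(o - 2)*(o)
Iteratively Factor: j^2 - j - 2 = (j - 2)*(j + 1)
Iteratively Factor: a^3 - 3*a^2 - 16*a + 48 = (a + 4)*(a^2 - 7*a + 12) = (a - 4)*(a + 4)*(a - 3)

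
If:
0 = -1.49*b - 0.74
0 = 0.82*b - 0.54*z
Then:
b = -0.50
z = -0.75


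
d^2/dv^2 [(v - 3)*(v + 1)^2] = 6*v - 2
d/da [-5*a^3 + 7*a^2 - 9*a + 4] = -15*a^2 + 14*a - 9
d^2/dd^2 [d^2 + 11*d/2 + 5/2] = 2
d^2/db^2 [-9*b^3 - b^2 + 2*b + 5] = -54*b - 2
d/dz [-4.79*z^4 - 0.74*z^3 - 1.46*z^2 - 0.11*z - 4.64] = -19.16*z^3 - 2.22*z^2 - 2.92*z - 0.11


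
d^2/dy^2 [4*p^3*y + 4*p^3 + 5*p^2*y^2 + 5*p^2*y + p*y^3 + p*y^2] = 2*p*(5*p + 3*y + 1)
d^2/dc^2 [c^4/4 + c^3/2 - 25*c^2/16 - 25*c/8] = 3*c^2 + 3*c - 25/8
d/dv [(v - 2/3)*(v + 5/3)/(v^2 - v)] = 2*(-9*v^2 + 10*v - 5)/(9*v^2*(v^2 - 2*v + 1))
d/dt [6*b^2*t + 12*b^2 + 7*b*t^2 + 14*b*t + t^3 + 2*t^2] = 6*b^2 + 14*b*t + 14*b + 3*t^2 + 4*t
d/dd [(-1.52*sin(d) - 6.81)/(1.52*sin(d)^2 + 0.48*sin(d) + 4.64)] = (2.3104*sin(d)^2 + 20.7024*sin(d) - 3.784)*cos(d)/(2.3104*sin(d)^4 + 1.4592*sin(d)^3 + 14.336*sin(d)^2 + 4.4544*sin(d) + 21.5296)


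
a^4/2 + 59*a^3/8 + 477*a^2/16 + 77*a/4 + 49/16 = (a/2 + 1/4)*(a + 1/4)*(a + 7)^2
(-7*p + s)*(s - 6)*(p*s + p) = -7*p^2*s^2 + 35*p^2*s + 42*p^2 + p*s^3 - 5*p*s^2 - 6*p*s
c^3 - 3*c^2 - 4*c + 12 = (c - 3)*(c - 2)*(c + 2)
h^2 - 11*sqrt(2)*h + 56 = (h - 7*sqrt(2))*(h - 4*sqrt(2))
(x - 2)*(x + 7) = x^2 + 5*x - 14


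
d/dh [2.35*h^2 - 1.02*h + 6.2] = 4.7*h - 1.02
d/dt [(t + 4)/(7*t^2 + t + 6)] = (7*t^2 + t - (t + 4)*(14*t + 1) + 6)/(7*t^2 + t + 6)^2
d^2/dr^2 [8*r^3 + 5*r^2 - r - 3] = 48*r + 10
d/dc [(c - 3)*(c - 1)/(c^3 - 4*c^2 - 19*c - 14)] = (-c^4 + 8*c^3 - 44*c^2 - 4*c + 113)/(c^6 - 8*c^5 - 22*c^4 + 124*c^3 + 473*c^2 + 532*c + 196)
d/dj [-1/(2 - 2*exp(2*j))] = -1/(4*sinh(j)^2)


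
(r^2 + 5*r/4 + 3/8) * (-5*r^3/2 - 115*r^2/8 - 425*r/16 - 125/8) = -5*r^5/2 - 35*r^4/2 - 1455*r^3/32 - 1735*r^2/32 - 3775*r/128 - 375/64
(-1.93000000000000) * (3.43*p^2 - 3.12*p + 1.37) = -6.6199*p^2 + 6.0216*p - 2.6441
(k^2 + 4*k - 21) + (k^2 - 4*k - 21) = 2*k^2 - 42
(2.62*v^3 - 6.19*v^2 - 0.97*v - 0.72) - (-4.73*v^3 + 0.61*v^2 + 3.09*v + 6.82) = 7.35*v^3 - 6.8*v^2 - 4.06*v - 7.54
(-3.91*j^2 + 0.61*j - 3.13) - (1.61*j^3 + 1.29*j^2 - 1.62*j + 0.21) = -1.61*j^3 - 5.2*j^2 + 2.23*j - 3.34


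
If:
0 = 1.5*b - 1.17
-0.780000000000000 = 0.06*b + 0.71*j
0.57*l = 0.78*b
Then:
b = 0.78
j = -1.16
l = 1.07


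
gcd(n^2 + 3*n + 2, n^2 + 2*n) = n + 2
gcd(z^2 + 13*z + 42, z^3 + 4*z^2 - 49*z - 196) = z + 7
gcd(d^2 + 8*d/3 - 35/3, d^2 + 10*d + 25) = d + 5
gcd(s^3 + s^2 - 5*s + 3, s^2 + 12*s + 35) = 1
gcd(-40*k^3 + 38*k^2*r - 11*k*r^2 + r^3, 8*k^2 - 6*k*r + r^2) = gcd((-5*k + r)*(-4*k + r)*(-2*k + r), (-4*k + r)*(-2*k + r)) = 8*k^2 - 6*k*r + r^2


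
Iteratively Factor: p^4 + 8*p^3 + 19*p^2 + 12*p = (p + 3)*(p^3 + 5*p^2 + 4*p) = (p + 3)*(p + 4)*(p^2 + p) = p*(p + 3)*(p + 4)*(p + 1)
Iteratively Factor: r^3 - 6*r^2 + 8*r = (r - 4)*(r^2 - 2*r) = r*(r - 4)*(r - 2)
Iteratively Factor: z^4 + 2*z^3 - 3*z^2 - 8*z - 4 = (z + 1)*(z^3 + z^2 - 4*z - 4) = (z - 2)*(z + 1)*(z^2 + 3*z + 2) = (z - 2)*(z + 1)*(z + 2)*(z + 1)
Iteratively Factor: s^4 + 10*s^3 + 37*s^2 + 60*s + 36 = (s + 2)*(s^3 + 8*s^2 + 21*s + 18) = (s + 2)^2*(s^2 + 6*s + 9) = (s + 2)^2*(s + 3)*(s + 3)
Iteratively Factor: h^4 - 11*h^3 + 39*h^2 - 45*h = (h - 3)*(h^3 - 8*h^2 + 15*h) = (h - 5)*(h - 3)*(h^2 - 3*h) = h*(h - 5)*(h - 3)*(h - 3)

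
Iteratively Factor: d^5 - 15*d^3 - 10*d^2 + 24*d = (d + 2)*(d^4 - 2*d^3 - 11*d^2 + 12*d) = (d - 4)*(d + 2)*(d^3 + 2*d^2 - 3*d) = (d - 4)*(d + 2)*(d + 3)*(d^2 - d) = d*(d - 4)*(d + 2)*(d + 3)*(d - 1)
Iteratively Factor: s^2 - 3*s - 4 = (s + 1)*(s - 4)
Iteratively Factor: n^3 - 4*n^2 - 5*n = (n - 5)*(n^2 + n) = n*(n - 5)*(n + 1)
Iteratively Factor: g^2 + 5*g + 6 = (g + 2)*(g + 3)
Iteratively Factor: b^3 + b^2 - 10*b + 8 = (b - 2)*(b^2 + 3*b - 4) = (b - 2)*(b + 4)*(b - 1)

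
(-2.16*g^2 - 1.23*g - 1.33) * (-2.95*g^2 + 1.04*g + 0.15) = 6.372*g^4 + 1.3821*g^3 + 2.3203*g^2 - 1.5677*g - 0.1995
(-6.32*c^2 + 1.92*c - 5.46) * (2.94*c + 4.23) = -18.5808*c^3 - 21.0888*c^2 - 7.9308*c - 23.0958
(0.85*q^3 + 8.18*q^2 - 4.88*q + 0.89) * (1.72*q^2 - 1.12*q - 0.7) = 1.462*q^5 + 13.1176*q^4 - 18.1502*q^3 + 1.2704*q^2 + 2.4192*q - 0.623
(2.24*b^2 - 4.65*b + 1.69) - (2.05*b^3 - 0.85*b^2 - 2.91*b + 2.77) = -2.05*b^3 + 3.09*b^2 - 1.74*b - 1.08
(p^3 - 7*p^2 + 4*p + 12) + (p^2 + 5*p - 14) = p^3 - 6*p^2 + 9*p - 2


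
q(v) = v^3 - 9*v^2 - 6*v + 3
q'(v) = 3*v^2 - 18*v - 6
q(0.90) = -8.96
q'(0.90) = -19.77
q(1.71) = -28.58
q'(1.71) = -28.01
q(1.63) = -26.36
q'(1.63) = -27.37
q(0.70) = -5.27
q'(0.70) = -17.13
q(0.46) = -1.57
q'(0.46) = -13.65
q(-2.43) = -49.91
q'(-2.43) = 55.45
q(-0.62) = 3.02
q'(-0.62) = 6.31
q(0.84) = -7.80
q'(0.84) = -19.00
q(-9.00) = -1401.00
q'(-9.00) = 399.00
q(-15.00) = -5307.00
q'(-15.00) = 939.00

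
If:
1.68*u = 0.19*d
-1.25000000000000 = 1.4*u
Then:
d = -7.89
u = -0.89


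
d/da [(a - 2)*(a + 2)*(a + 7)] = 3*a^2 + 14*a - 4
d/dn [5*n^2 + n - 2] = 10*n + 1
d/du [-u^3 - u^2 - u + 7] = -3*u^2 - 2*u - 1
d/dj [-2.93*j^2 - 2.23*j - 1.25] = -5.86*j - 2.23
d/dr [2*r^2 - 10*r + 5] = 4*r - 10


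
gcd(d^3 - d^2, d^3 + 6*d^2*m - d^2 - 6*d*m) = d^2 - d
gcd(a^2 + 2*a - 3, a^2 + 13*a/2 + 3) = 1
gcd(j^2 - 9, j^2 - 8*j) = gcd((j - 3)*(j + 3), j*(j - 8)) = 1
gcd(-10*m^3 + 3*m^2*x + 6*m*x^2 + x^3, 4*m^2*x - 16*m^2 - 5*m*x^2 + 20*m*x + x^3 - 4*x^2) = -m + x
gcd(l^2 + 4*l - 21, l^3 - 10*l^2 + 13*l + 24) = l - 3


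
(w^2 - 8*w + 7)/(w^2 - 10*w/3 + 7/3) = 3*(w - 7)/(3*w - 7)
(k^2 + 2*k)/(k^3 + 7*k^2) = (k + 2)/(k*(k + 7))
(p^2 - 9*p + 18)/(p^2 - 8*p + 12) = (p - 3)/(p - 2)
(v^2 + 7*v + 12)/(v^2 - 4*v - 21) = (v + 4)/(v - 7)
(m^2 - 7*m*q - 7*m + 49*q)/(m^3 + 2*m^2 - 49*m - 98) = (m - 7*q)/(m^2 + 9*m + 14)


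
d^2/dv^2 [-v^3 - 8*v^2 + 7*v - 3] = -6*v - 16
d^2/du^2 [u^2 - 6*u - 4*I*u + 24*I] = 2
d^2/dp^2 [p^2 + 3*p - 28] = 2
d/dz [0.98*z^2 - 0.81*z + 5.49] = 1.96*z - 0.81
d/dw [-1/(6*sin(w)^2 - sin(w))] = (12/tan(w) - cos(w)/sin(w)^2)/(6*sin(w) - 1)^2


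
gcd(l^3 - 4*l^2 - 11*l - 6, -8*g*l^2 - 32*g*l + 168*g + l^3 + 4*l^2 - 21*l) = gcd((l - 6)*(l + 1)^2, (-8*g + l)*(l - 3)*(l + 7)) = 1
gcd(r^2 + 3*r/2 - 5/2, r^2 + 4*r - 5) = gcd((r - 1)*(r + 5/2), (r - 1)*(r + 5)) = r - 1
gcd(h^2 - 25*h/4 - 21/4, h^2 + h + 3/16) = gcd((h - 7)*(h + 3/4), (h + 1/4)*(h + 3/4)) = h + 3/4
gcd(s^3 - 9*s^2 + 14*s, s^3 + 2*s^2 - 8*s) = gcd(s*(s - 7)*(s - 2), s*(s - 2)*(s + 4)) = s^2 - 2*s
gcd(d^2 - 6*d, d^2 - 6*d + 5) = 1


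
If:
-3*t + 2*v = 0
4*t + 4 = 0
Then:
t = -1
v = -3/2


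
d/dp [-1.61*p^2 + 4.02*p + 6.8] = 4.02 - 3.22*p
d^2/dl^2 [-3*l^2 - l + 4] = -6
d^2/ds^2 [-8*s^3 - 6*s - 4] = -48*s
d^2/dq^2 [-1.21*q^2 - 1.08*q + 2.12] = -2.42000000000000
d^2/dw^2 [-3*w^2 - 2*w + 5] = -6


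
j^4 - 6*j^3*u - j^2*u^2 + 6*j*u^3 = j*(j - 6*u)*(j - u)*(j + u)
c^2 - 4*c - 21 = (c - 7)*(c + 3)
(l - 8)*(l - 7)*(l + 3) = l^3 - 12*l^2 + 11*l + 168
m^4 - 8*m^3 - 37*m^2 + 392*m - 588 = (m - 7)*(m - 6)*(m - 2)*(m + 7)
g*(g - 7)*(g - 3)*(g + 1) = g^4 - 9*g^3 + 11*g^2 + 21*g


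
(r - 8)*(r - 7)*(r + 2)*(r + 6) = r^4 - 7*r^3 - 52*r^2 + 268*r + 672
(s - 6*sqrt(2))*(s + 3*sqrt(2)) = s^2 - 3*sqrt(2)*s - 36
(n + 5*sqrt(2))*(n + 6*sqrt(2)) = n^2 + 11*sqrt(2)*n + 60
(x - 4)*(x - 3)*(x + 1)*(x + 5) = x^4 - x^3 - 25*x^2 + 37*x + 60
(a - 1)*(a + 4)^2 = a^3 + 7*a^2 + 8*a - 16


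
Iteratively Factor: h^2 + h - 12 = (h + 4)*(h - 3)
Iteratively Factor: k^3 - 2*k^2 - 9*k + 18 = (k - 2)*(k^2 - 9) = (k - 2)*(k + 3)*(k - 3)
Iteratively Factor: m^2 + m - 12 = (m + 4)*(m - 3)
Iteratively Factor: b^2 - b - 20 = (b - 5)*(b + 4)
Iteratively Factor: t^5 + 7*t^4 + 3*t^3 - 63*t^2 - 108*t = (t + 3)*(t^4 + 4*t^3 - 9*t^2 - 36*t) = (t + 3)^2*(t^3 + t^2 - 12*t) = (t - 3)*(t + 3)^2*(t^2 + 4*t) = t*(t - 3)*(t + 3)^2*(t + 4)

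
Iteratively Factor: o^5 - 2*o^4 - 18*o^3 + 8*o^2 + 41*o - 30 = (o + 3)*(o^4 - 5*o^3 - 3*o^2 + 17*o - 10) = (o - 5)*(o + 3)*(o^3 - 3*o + 2) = (o - 5)*(o - 1)*(o + 3)*(o^2 + o - 2) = (o - 5)*(o - 1)*(o + 2)*(o + 3)*(o - 1)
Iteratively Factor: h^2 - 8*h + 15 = (h - 5)*(h - 3)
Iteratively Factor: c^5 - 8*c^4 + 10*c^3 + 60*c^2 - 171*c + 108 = (c - 1)*(c^4 - 7*c^3 + 3*c^2 + 63*c - 108) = (c - 3)*(c - 1)*(c^3 - 4*c^2 - 9*c + 36) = (c - 3)*(c - 1)*(c + 3)*(c^2 - 7*c + 12) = (c - 3)^2*(c - 1)*(c + 3)*(c - 4)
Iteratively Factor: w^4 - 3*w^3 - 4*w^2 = (w - 4)*(w^3 + w^2) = (w - 4)*(w + 1)*(w^2) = w*(w - 4)*(w + 1)*(w)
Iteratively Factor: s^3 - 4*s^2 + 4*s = (s)*(s^2 - 4*s + 4) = s*(s - 2)*(s - 2)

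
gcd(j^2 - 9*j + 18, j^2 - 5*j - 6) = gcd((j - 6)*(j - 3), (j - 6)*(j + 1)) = j - 6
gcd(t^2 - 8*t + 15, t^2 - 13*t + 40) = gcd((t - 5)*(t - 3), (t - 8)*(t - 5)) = t - 5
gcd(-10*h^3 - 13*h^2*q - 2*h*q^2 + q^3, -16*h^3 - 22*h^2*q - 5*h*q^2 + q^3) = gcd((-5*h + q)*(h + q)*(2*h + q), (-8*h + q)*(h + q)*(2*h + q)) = 2*h^2 + 3*h*q + q^2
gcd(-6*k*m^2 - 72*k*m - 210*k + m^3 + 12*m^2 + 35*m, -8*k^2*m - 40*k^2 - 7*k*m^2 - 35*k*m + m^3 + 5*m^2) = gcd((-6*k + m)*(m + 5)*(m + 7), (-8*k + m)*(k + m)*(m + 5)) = m + 5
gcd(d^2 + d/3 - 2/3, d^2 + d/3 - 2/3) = d^2 + d/3 - 2/3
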